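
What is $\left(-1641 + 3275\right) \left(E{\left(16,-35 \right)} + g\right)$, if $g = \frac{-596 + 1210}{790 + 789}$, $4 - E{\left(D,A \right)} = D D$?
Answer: $- \frac{649178396}{1579} \approx -4.1113 \cdot 10^{5}$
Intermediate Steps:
$E{\left(D,A \right)} = 4 - D^{2}$ ($E{\left(D,A \right)} = 4 - D D = 4 - D^{2}$)
$g = \frac{614}{1579} \approx 0.38885$
$\left(-1641 + 3275\right) \left(E{\left(16,-35 \right)} + g\right) = \left(-1641 + 3275\right) \left(\left(4 - 16^{2}\right) + \frac{614}{1579}\right) = 1634 \left(\left(4 - 256\right) + \frac{614}{1579}\right) = 1634 \left(-252 + \frac{614}{1579}\right) = 1634 \left(- \frac{397294}{1579}\right) = - \frac{649178396}{1579}$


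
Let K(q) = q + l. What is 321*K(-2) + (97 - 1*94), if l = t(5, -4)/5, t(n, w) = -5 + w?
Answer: -6084/5 ≈ -1216.8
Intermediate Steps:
l = -9/5 (l = (-5 - 4)/5 = -9*⅕ = -9/5 ≈ -1.8000)
K(q) = -9/5 + q (K(q) = q - 9/5 = -9/5 + q)
321*K(-2) + (97 - 1*94) = 321*(-9/5 - 2) + (97 - 1*94) = 321*(-19/5) + (97 - 94) = -6099/5 + 3 = -6084/5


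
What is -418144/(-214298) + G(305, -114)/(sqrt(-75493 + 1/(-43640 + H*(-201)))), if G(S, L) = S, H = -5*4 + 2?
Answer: 209072/107149 - 305*I*sqrt(13435744917626)/1007126949 ≈ 1.9512 - 1.1101*I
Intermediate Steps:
H = -18 (H = -20 + 2 = -18)
-418144/(-214298) + G(305, -114)/(sqrt(-75493 + 1/(-43640 + H*(-201)))) = -418144/(-214298) + 305/(sqrt(-75493 + 1/(-43640 - 18*(-201)))) = -418144*(-1/214298) + 305/(sqrt(-75493 + 1/(-43640 + 3618))) = 209072/107149 + 305/(sqrt(-75493 + 1/(-40022))) = 209072/107149 + 305/(sqrt(-75493 - 1/40022)) = 209072/107149 + 305/(sqrt(-3021380847/40022)) = 209072/107149 + 305/((3*I*sqrt(13435744917626)/40022)) = 209072/107149 + 305*(-I*sqrt(13435744917626)/1007126949) = 209072/107149 - 305*I*sqrt(13435744917626)/1007126949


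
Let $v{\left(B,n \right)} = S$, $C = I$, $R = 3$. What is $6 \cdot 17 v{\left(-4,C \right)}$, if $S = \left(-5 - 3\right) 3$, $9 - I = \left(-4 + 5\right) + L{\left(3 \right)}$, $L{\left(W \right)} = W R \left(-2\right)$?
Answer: $-2448$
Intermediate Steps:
$L{\left(W \right)} = - 6 W$ ($L{\left(W \right)} = W 3 \left(-2\right) = 3 W \left(-2\right) = - 6 W$)
$I = 26$ ($I = 9 - \left(\left(-4 + 5\right) - 18\right) = 9 - \left(1 - 18\right) = 9 - -17 = 9 + 17 = 26$)
$C = 26$
$S = -24$ ($S = \left(-8\right) 3 = -24$)
$v{\left(B,n \right)} = -24$
$6 \cdot 17 v{\left(-4,C \right)} = 6 \cdot 17 \left(-24\right) = 102 \left(-24\right) = -2448$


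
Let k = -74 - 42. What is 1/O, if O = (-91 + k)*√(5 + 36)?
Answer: -√41/8487 ≈ -0.00075446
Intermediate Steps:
k = -116
O = -207*√41 (O = (-91 - 116)*√(5 + 36) = -207*√41 ≈ -1325.4)
1/O = 1/(-207*√41) = -√41/8487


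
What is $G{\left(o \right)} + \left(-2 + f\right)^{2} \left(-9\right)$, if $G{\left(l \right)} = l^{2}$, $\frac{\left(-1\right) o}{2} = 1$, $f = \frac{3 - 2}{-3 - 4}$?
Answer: $- \frac{1829}{49} \approx -37.327$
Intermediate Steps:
$f = - \frac{1}{7}$ ($f = 1 \frac{1}{-7} = 1 \left(- \frac{1}{7}\right) = - \frac{1}{7} \approx -0.14286$)
$o = -2$ ($o = \left(-2\right) 1 = -2$)
$G{\left(o \right)} + \left(-2 + f\right)^{2} \left(-9\right) = \left(-2\right)^{2} + \left(-2 - \frac{1}{7}\right)^{2} \left(-9\right) = 4 + \left(- \frac{15}{7}\right)^{2} \left(-9\right) = 4 + \frac{225}{49} \left(-9\right) = 4 - \frac{2025}{49} = - \frac{1829}{49}$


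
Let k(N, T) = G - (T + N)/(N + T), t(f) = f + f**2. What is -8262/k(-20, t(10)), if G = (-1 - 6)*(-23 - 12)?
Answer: -4131/122 ≈ -33.861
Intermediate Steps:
G = 245 (G = -7*(-35) = 245)
k(N, T) = 244 (k(N, T) = 245 - (T + N)/(N + T) = 245 - (N + T)/(N + T) = 245 - 1*1 = 245 - 1 = 244)
-8262/k(-20, t(10)) = -8262/244 = -8262*1/244 = -4131/122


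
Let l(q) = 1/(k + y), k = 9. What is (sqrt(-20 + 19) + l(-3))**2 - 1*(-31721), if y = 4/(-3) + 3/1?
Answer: 32481289/1024 + 3*I/16 ≈ 31720.0 + 0.1875*I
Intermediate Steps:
y = 5/3 (y = 4*(-1/3) + 3*1 = -4/3 + 3 = 5/3 ≈ 1.6667)
l(q) = 3/32 (l(q) = 1/(9 + 5/3) = 1/(32/3) = 3/32)
(sqrt(-20 + 19) + l(-3))**2 - 1*(-31721) = (sqrt(-20 + 19) + 3/32)**2 - 1*(-31721) = (sqrt(-1) + 3/32)**2 + 31721 = (I + 3/32)**2 + 31721 = (3/32 + I)**2 + 31721 = 31721 + (3/32 + I)**2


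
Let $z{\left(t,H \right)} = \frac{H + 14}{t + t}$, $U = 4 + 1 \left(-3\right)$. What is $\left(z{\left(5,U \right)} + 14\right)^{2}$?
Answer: $\frac{961}{4} \approx 240.25$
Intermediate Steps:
$U = 1$ ($U = 4 - 3 = 1$)
$z{\left(t,H \right)} = \frac{14 + H}{2 t}$
$\left(z{\left(5,U \right)} + 14\right)^{2} = \left(\frac{14 + 1}{2 \cdot 5} + 14\right)^{2} = \left(\frac{1}{2} \cdot \frac{1}{5} \cdot 15 + 14\right)^{2} = \left(\frac{3}{2} + 14\right)^{2} = \left(\frac{31}{2}\right)^{2} = \frac{961}{4}$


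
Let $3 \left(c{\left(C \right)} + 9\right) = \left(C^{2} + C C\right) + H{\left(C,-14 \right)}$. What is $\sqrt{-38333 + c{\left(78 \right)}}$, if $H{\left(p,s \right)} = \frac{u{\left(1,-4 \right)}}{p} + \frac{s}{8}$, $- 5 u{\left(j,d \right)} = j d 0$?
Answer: $\frac{i \sqrt{1234317}}{6} \approx 185.17 i$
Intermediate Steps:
$u{\left(j,d \right)} = 0$ ($u{\left(j,d \right)} = - \frac{j d 0}{5} = - \frac{d j 0}{5} = \left(- \frac{1}{5}\right) 0 = 0$)
$H{\left(p,s \right)} = \frac{s}{8}$ ($H{\left(p,s \right)} = \frac{0}{p} + \frac{s}{8} = 0 + s \frac{1}{8} = 0 + \frac{s}{8} = \frac{s}{8}$)
$c{\left(C \right)} = - \frac{115}{12} + \frac{2 C^{2}}{3}$ ($c{\left(C \right)} = -9 + \frac{\left(C^{2} + C C\right) + \frac{1}{8} \left(-14\right)}{3} = -9 + \frac{\left(C^{2} + C^{2}\right) - \frac{7}{4}}{3} = -9 + \frac{2 C^{2} - \frac{7}{4}}{3} = -9 + \frac{- \frac{7}{4} + 2 C^{2}}{3} = -9 + \left(- \frac{7}{12} + \frac{2 C^{2}}{3}\right) = - \frac{115}{12} + \frac{2 C^{2}}{3}$)
$\sqrt{-38333 + c{\left(78 \right)}} = \sqrt{-38333 - \left(\frac{115}{12} - \frac{2 \cdot 78^{2}}{3}\right)} = \sqrt{-38333 + \left(- \frac{115}{12} + \frac{2}{3} \cdot 6084\right)} = \sqrt{-38333 + \left(- \frac{115}{12} + 4056\right)} = \sqrt{-38333 + \frac{48557}{12}} = \sqrt{- \frac{411439}{12}} = \frac{i \sqrt{1234317}}{6}$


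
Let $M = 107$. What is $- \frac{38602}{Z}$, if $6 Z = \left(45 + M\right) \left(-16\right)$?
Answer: $\frac{57903}{608} \approx 95.235$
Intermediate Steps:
$Z = - \frac{1216}{3}$ ($Z = \frac{\left(45 + 107\right) \left(-16\right)}{6} = \frac{152 \left(-16\right)}{6} = \frac{1}{6} \left(-2432\right) = - \frac{1216}{3} \approx -405.33$)
$- \frac{38602}{Z} = - \frac{38602}{- \frac{1216}{3}} = \left(-38602\right) \left(- \frac{3}{1216}\right) = \frac{57903}{608}$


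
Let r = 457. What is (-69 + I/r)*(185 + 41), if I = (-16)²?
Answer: -7068602/457 ≈ -15467.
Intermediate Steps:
I = 256
(-69 + I/r)*(185 + 41) = (-69 + 256/457)*(185 + 41) = (-69 + 256*(1/457))*226 = (-69 + 256/457)*226 = -31277/457*226 = -7068602/457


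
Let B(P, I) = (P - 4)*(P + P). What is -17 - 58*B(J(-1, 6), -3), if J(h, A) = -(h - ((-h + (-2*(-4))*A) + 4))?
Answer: -313217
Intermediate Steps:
J(h, A) = 4 - 2*h + 8*A (J(h, A) = -(h - ((-h + 8*A) + 4)) = -(h - (4 - h + 8*A)) = -(h + (-4 + h - 8*A)) = -(-4 - 8*A + 2*h) = 4 - 2*h + 8*A)
B(P, I) = 2*P*(-4 + P) (B(P, I) = (-4 + P)*(2*P) = 2*P*(-4 + P))
-17 - 58*B(J(-1, 6), -3) = -17 - 116*(4 - 2*(-1) + 8*6)*(-4 + (4 - 2*(-1) + 8*6)) = -17 - 116*(4 + 2 + 48)*(-4 + (4 + 2 + 48)) = -17 - 116*54*(-4 + 54) = -17 - 116*54*50 = -17 - 58*5400 = -17 - 313200 = -313217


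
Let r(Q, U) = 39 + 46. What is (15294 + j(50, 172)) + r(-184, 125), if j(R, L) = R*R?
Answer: 17879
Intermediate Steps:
r(Q, U) = 85
j(R, L) = R²
(15294 + j(50, 172)) + r(-184, 125) = (15294 + 50²) + 85 = (15294 + 2500) + 85 = 17794 + 85 = 17879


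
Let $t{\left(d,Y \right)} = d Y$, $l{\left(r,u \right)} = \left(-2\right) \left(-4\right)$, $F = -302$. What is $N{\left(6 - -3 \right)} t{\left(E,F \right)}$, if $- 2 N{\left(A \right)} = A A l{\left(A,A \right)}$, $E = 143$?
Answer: $13992264$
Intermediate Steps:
$l{\left(r,u \right)} = 8$
$t{\left(d,Y \right)} = Y d$
$N{\left(A \right)} = - 4 A^{2}$ ($N{\left(A \right)} = - \frac{A A 8}{2} = - \frac{A^{2} \cdot 8}{2} = - \frac{8 A^{2}}{2} = - 4 A^{2}$)
$N{\left(6 - -3 \right)} t{\left(E,F \right)} = - 4 \left(6 - -3\right)^{2} \left(\left(-302\right) 143\right) = - 4 \left(6 + 3\right)^{2} \left(-43186\right) = - 4 \cdot 9^{2} \left(-43186\right) = \left(-4\right) 81 \left(-43186\right) = \left(-324\right) \left(-43186\right) = 13992264$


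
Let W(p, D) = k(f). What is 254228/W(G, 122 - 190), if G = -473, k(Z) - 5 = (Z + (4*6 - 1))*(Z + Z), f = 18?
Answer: 254228/1481 ≈ 171.66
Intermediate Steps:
k(Z) = 5 + 2*Z*(23 + Z) (k(Z) = 5 + (Z + (4*6 - 1))*(Z + Z) = 5 + (Z + (24 - 1))*(2*Z) = 5 + (Z + 23)*(2*Z) = 5 + (23 + Z)*(2*Z) = 5 + 2*Z*(23 + Z))
W(p, D) = 1481 (W(p, D) = 5 + 2*18² + 46*18 = 5 + 2*324 + 828 = 5 + 648 + 828 = 1481)
254228/W(G, 122 - 190) = 254228/1481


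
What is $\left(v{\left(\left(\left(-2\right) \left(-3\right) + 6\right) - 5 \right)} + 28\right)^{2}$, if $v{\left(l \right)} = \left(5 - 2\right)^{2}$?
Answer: $1369$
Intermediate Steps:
$v{\left(l \right)} = 9$ ($v{\left(l \right)} = 3^{2} = 9$)
$\left(v{\left(\left(\left(-2\right) \left(-3\right) + 6\right) - 5 \right)} + 28\right)^{2} = \left(9 + 28\right)^{2} = 37^{2} = 1369$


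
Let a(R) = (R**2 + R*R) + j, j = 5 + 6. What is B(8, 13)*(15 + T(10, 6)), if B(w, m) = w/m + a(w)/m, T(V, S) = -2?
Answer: 147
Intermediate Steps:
j = 11
a(R) = 11 + 2*R**2 (a(R) = (R**2 + R*R) + 11 = (R**2 + R**2) + 11 = 2*R**2 + 11 = 11 + 2*R**2)
B(w, m) = w/m + (11 + 2*w**2)/m
B(8, 13)*(15 + T(10, 6)) = ((11 + 8 + 2*8**2)/13)*(15 - 2) = ((11 + 8 + 2*64)/13)*13 = ((11 + 8 + 128)/13)*13 = ((1/13)*147)*13 = (147/13)*13 = 147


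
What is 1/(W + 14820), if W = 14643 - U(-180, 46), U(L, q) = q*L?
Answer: 1/37743 ≈ 2.6495e-5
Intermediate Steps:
U(L, q) = L*q
W = 22923 (W = 14643 - (-180)*46 = 14643 - 1*(-8280) = 14643 + 8280 = 22923)
1/(W + 14820) = 1/(22923 + 14820) = 1/37743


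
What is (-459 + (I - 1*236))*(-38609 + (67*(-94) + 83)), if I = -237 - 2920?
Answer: 172662048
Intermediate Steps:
I = -3157
(-459 + (I - 1*236))*(-38609 + (67*(-94) + 83)) = (-459 + (-3157 - 1*236))*(-38609 + (67*(-94) + 83)) = (-459 + (-3157 - 236))*(-38609 + (-6298 + 83)) = (-459 - 3393)*(-38609 - 6215) = -3852*(-44824) = 172662048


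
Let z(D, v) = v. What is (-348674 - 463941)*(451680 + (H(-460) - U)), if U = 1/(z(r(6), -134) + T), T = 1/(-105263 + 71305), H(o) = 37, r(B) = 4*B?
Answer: -1670314590749743385/4550373 ≈ -3.6707e+11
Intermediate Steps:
T = -1/33958 (T = 1/(-33958) = -1/33958 ≈ -2.9448e-5)
U = -33958/4550373 (U = 1/(-134 - 1/33958) = 1/(-4550373/33958) = -33958/4550373 ≈ -0.0074627)
(-348674 - 463941)*(451680 + (H(-460) - U)) = (-348674 - 463941)*(451680 + (37 - 1*(-33958/4550373))) = -812615*(451680 + (37 + 33958/4550373)) = -812615*(451680 + 168397759/4550373) = -812615*2055480874399/4550373 = -1670314590749743385/4550373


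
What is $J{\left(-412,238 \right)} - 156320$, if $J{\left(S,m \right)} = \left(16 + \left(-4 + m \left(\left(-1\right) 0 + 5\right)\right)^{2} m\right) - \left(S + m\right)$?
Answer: $334613718$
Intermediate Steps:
$J{\left(S,m \right)} = 16 - S - m + m \left(-4 + 5 m\right)^{2}$ ($J{\left(S,m \right)} = \left(16 + \left(-4 + m \left(0 + 5\right)\right)^{2} m\right) - \left(S + m\right) = \left(16 + \left(-4 + m 5\right)^{2} m\right) - \left(S + m\right) = \left(16 + \left(-4 + 5 m\right)^{2} m\right) - \left(S + m\right) = \left(16 + m \left(-4 + 5 m\right)^{2}\right) - \left(S + m\right) = 16 - S - m + m \left(-4 + 5 m\right)^{2}$)
$J{\left(-412,238 \right)} - 156320 = \left(16 - -412 - 238 + 238 \left(-4 + 5 \cdot 238\right)^{2}\right) - 156320 = \left(16 + 412 - 238 + 238 \left(-4 + 1190\right)^{2}\right) - 156320 = \left(16 + 412 - 238 + 238 \cdot 1186^{2}\right) - 156320 = \left(16 + 412 - 238 + 238 \cdot 1406596\right) - 156320 = \left(16 + 412 - 238 + 334769848\right) - 156320 = 334770038 - 156320 = 334613718$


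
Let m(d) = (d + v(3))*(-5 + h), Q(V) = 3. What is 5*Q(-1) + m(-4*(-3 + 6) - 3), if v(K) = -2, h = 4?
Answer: 32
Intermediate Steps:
m(d) = 2 - d (m(d) = (d - 2)*(-5 + 4) = (-2 + d)*(-1) = 2 - d)
5*Q(-1) + m(-4*(-3 + 6) - 3) = 5*3 + (2 - (-4*(-3 + 6) - 3)) = 15 + (2 - (-4*3 - 3)) = 15 + (2 - (-12 - 3)) = 15 + (2 - 1*(-15)) = 15 + (2 + 15) = 15 + 17 = 32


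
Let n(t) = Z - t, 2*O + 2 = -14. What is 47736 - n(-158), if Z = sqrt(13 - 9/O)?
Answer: 47578 - sqrt(226)/4 ≈ 47574.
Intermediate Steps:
O = -8 (O = -1 + (1/2)*(-14) = -1 - 7 = -8)
Z = sqrt(226)/4 (Z = sqrt(13 - 9/(-8)) = sqrt(13 - 9*(-1/8)) = sqrt(13 + 9/8) = sqrt(113/8) = sqrt(226)/4 ≈ 3.7583)
n(t) = -t + sqrt(226)/4 (n(t) = sqrt(226)/4 - t = -t + sqrt(226)/4)
47736 - n(-158) = 47736 - (-1*(-158) + sqrt(226)/4) = 47736 - (158 + sqrt(226)/4) = 47736 + (-158 - sqrt(226)/4) = 47578 - sqrt(226)/4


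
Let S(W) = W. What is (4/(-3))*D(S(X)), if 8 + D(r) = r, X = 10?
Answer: -8/3 ≈ -2.6667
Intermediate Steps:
D(r) = -8 + r
(4/(-3))*D(S(X)) = (4/(-3))*(-8 + 10) = (4*(-1/3))*2 = -4/3*2 = -8/3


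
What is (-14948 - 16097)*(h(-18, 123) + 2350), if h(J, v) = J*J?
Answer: -83014330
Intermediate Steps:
h(J, v) = J²
(-14948 - 16097)*(h(-18, 123) + 2350) = (-14948 - 16097)*((-18)² + 2350) = -31045*(324 + 2350) = -31045*2674 = -83014330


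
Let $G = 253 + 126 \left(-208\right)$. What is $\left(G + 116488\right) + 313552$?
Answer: $404085$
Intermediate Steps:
$G = -25955$ ($G = 253 - 26208 = -25955$)
$\left(G + 116488\right) + 313552 = \left(-25955 + 116488\right) + 313552 = 90533 + 313552 = 404085$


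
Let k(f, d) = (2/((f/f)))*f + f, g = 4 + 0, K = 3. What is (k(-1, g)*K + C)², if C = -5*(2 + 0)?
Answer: 361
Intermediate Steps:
g = 4
k(f, d) = 3*f (k(f, d) = (2/1)*f + f = (2*1)*f + f = 2*f + f = 3*f)
C = -10 (C = -5*2 = -10)
(k(-1, g)*K + C)² = ((3*(-1))*3 - 10)² = (-3*3 - 10)² = (-9 - 10)² = (-19)² = 361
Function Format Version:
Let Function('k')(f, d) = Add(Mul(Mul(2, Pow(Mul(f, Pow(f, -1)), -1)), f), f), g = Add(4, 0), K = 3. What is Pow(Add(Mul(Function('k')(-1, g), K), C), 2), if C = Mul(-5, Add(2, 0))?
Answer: 361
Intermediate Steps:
g = 4
Function('k')(f, d) = Mul(3, f) (Function('k')(f, d) = Add(Mul(Mul(2, Pow(1, -1)), f), f) = Add(Mul(Mul(2, 1), f), f) = Add(Mul(2, f), f) = Mul(3, f))
C = -10 (C = Mul(-5, 2) = -10)
Pow(Add(Mul(Function('k')(-1, g), K), C), 2) = Pow(Add(Mul(Mul(3, -1), 3), -10), 2) = Pow(Add(Mul(-3, 3), -10), 2) = Pow(Add(-9, -10), 2) = Pow(-19, 2) = 361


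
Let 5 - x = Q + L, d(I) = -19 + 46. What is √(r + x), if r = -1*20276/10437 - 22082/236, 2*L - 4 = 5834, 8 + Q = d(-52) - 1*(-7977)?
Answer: I*√340666551306030/175938 ≈ 104.91*I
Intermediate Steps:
d(I) = 27
Q = 7996 (Q = -8 + (27 - 1*(-7977)) = -8 + (27 + 7977) = -8 + 8004 = 7996)
L = 2919 (L = 2 + (½)*5834 = 2 + 2917 = 2919)
r = -117627485/1231566 (r = -20276*1/10437 - 22082*1/236 = -20276/10437 - 11041/118 = -117627485/1231566 ≈ -95.510)
x = -10910 (x = 5 - (7996 + 2919) = 5 - 1*10915 = 5 - 10915 = -10910)
√(r + x) = √(-117627485/1231566 - 10910) = √(-13554012545/1231566) = I*√340666551306030/175938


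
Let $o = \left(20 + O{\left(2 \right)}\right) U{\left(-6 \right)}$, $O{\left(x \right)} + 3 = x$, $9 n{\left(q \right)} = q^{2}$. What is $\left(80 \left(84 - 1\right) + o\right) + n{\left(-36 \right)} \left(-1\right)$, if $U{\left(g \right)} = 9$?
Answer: $6667$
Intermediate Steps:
$n{\left(q \right)} = \frac{q^{2}}{9}$
$O{\left(x \right)} = -3 + x$
$o = 171$ ($o = \left(20 + \left(-3 + 2\right)\right) 9 = \left(20 - 1\right) 9 = 19 \cdot 9 = 171$)
$\left(80 \left(84 - 1\right) + o\right) + n{\left(-36 \right)} \left(-1\right) = \left(80 \left(84 - 1\right) + 171\right) + \frac{\left(-36\right)^{2}}{9} \left(-1\right) = \left(80 \cdot 83 + 171\right) + \frac{1}{9} \cdot 1296 \left(-1\right) = \left(6640 + 171\right) + 144 \left(-1\right) = 6811 - 144 = 6667$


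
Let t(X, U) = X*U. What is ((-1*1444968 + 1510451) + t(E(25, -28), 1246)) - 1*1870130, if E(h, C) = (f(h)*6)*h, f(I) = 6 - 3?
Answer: -1243947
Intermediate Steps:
f(I) = 3
E(h, C) = 18*h (E(h, C) = (3*6)*h = 18*h)
t(X, U) = U*X
((-1*1444968 + 1510451) + t(E(25, -28), 1246)) - 1*1870130 = ((-1*1444968 + 1510451) + 1246*(18*25)) - 1*1870130 = ((-1444968 + 1510451) + 1246*450) - 1870130 = (65483 + 560700) - 1870130 = 626183 - 1870130 = -1243947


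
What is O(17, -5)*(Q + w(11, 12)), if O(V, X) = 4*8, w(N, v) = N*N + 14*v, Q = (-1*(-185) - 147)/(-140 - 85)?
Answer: 2079584/225 ≈ 9242.6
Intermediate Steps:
Q = -38/225 (Q = (185 - 147)/(-225) = 38*(-1/225) = -38/225 ≈ -0.16889)
w(N, v) = N² + 14*v
O(V, X) = 32
O(17, -5)*(Q + w(11, 12)) = 32*(-38/225 + (11² + 14*12)) = 32*(-38/225 + (121 + 168)) = 32*(-38/225 + 289) = 32*(64987/225) = 2079584/225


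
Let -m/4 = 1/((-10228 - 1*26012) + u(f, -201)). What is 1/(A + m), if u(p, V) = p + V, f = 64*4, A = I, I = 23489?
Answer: 36185/849949469 ≈ 4.2573e-5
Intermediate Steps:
A = 23489
f = 256
u(p, V) = V + p
m = 4/36185 (m = -4/((-10228 - 1*26012) + (-201 + 256)) = -4/((-10228 - 26012) + 55) = -4/(-36240 + 55) = -4/(-36185) = -4*(-1/36185) = 4/36185 ≈ 0.00011054)
1/(A + m) = 1/(23489 + 4/36185) = 1/(849949469/36185) = 36185/849949469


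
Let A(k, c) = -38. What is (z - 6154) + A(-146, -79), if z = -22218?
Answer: -28410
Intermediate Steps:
(z - 6154) + A(-146, -79) = (-22218 - 6154) - 38 = -28372 - 38 = -28410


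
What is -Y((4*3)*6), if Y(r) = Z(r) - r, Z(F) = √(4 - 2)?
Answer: 72 - √2 ≈ 70.586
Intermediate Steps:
Z(F) = √2
Y(r) = √2 - r
-Y((4*3)*6) = -(√2 - 4*3*6) = -(√2 - 12*6) = -(√2 - 1*72) = -(√2 - 72) = -(-72 + √2) = 72 - √2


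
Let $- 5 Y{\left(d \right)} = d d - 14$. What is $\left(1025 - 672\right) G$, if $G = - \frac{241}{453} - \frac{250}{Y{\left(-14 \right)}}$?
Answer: $\frac{92201482}{41223} \approx 2236.7$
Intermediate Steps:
$Y{\left(d \right)} = \frac{14}{5} - \frac{d^{2}}{5}$ ($Y{\left(d \right)} = - \frac{d d - 14}{5} = - \frac{d^{2} - 14}{5} = - \frac{-14 + d^{2}}{5} = \frac{14}{5} - \frac{d^{2}}{5}$)
$G = \frac{261194}{41223}$ ($G = - \frac{241}{453} - \frac{250}{\frac{14}{5} - \frac{\left(-14\right)^{2}}{5}} = \left(-241\right) \frac{1}{453} - \frac{250}{\frac{14}{5} - \frac{196}{5}} = - \frac{241}{453} - \frac{250}{\frac{14}{5} - \frac{196}{5}} = - \frac{241}{453} - \frac{250}{- \frac{182}{5}} = - \frac{241}{453} - - \frac{625}{91} = - \frac{241}{453} + \frac{625}{91} = \frac{261194}{41223} \approx 6.3361$)
$\left(1025 - 672\right) G = \left(1025 - 672\right) \frac{261194}{41223} = 353 \cdot \frac{261194}{41223} = \frac{92201482}{41223}$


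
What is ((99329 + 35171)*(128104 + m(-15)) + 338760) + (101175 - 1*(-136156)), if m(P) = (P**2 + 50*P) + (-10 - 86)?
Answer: 17147039591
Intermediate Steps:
m(P) = -96 + P**2 + 50*P (m(P) = (P**2 + 50*P) - 96 = -96 + P**2 + 50*P)
((99329 + 35171)*(128104 + m(-15)) + 338760) + (101175 - 1*(-136156)) = ((99329 + 35171)*(128104 + (-96 + (-15)**2 + 50*(-15))) + 338760) + (101175 - 1*(-136156)) = (134500*(128104 + (-96 + 225 - 750)) + 338760) + (101175 + 136156) = (134500*(128104 - 621) + 338760) + 237331 = (134500*127483 + 338760) + 237331 = (17146463500 + 338760) + 237331 = 17146802260 + 237331 = 17147039591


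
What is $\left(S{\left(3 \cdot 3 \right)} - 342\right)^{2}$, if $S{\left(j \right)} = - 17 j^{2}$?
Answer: $2954961$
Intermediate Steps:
$\left(S{\left(3 \cdot 3 \right)} - 342\right)^{2} = \left(- 17 \left(3 \cdot 3\right)^{2} - 342\right)^{2} = \left(- 17 \cdot 9^{2} - 342\right)^{2} = \left(\left(-17\right) 81 - 342\right)^{2} = \left(-1377 - 342\right)^{2} = \left(-1719\right)^{2} = 2954961$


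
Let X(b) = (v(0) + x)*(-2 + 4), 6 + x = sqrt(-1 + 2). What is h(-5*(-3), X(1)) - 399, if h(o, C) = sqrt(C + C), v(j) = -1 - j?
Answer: -399 + 2*I*sqrt(6) ≈ -399.0 + 4.899*I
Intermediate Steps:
x = -5 (x = -6 + sqrt(-1 + 2) = -6 + sqrt(1) = -6 + 1 = -5)
X(b) = -12 (X(b) = ((-1 - 1*0) - 5)*(-2 + 4) = ((-1 + 0) - 5)*2 = (-1 - 5)*2 = -6*2 = -12)
h(o, C) = sqrt(2)*sqrt(C) (h(o, C) = sqrt(2*C) = sqrt(2)*sqrt(C))
h(-5*(-3), X(1)) - 399 = sqrt(2)*sqrt(-12) - 399 = sqrt(2)*(2*I*sqrt(3)) - 399 = 2*I*sqrt(6) - 399 = -399 + 2*I*sqrt(6)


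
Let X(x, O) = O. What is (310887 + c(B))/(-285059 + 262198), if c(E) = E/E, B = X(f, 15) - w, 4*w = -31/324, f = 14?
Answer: -310888/22861 ≈ -13.599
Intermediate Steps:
w = -31/1296 (w = (-31/324)/4 = (-31*1/324)/4 = (¼)*(-31/324) = -31/1296 ≈ -0.023920)
B = 19471/1296 (B = 15 - 1*(-31/1296) = 15 + 31/1296 = 19471/1296 ≈ 15.024)
c(E) = 1
(310887 + c(B))/(-285059 + 262198) = (310887 + 1)/(-285059 + 262198) = 310888/(-22861) = 310888*(-1/22861) = -310888/22861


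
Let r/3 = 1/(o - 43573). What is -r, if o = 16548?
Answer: 3/27025 ≈ 0.00011101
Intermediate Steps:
r = -3/27025 (r = 3/(16548 - 43573) = 3/(-27025) = 3*(-1/27025) = -3/27025 ≈ -0.00011101)
-r = -1*(-3/27025) = 3/27025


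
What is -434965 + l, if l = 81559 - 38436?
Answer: -391842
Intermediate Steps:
l = 43123
-434965 + l = -434965 + 43123 = -391842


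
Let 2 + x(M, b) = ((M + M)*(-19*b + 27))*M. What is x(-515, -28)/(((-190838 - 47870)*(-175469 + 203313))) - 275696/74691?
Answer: -463646135321465/124110030366108 ≈ -3.7358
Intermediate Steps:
x(M, b) = -2 + 2*M**2*(27 - 19*b) (x(M, b) = -2 + ((M + M)*(-19*b + 27))*M = -2 + ((2*M)*(27 - 19*b))*M = -2 + (2*M*(27 - 19*b))*M = -2 + 2*M**2*(27 - 19*b))
x(-515, -28)/(((-190838 - 47870)*(-175469 + 203313))) - 275696/74691 = (-2 + 54*(-515)**2 - 38*(-28)*(-515)**2)/(((-190838 - 47870)*(-175469 + 203313))) - 275696/74691 = (-2 + 54*265225 - 38*(-28)*265225)/((-238708*27844)) - 275696*1/74691 = (-2 + 14322150 + 282199400)/(-6646585552) - 275696/74691 = 296521548*(-1/6646585552) - 275696/74691 = -74130387/1661646388 - 275696/74691 = -463646135321465/124110030366108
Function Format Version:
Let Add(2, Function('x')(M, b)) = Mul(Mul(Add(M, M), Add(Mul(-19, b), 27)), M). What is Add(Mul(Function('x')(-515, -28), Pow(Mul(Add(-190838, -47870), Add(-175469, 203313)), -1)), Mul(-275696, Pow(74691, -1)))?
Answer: Rational(-463646135321465, 124110030366108) ≈ -3.7358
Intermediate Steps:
Function('x')(M, b) = Add(-2, Mul(2, Pow(M, 2), Add(27, Mul(-19, b)))) (Function('x')(M, b) = Add(-2, Mul(Mul(Add(M, M), Add(Mul(-19, b), 27)), M)) = Add(-2, Mul(Mul(Mul(2, M), Add(27, Mul(-19, b))), M)) = Add(-2, Mul(Mul(2, M, Add(27, Mul(-19, b))), M)) = Add(-2, Mul(2, Pow(M, 2), Add(27, Mul(-19, b)))))
Add(Mul(Function('x')(-515, -28), Pow(Mul(Add(-190838, -47870), Add(-175469, 203313)), -1)), Mul(-275696, Pow(74691, -1))) = Add(Mul(Add(-2, Mul(54, Pow(-515, 2)), Mul(-38, -28, Pow(-515, 2))), Pow(Mul(Add(-190838, -47870), Add(-175469, 203313)), -1)), Mul(-275696, Pow(74691, -1))) = Add(Mul(Add(-2, Mul(54, 265225), Mul(-38, -28, 265225)), Pow(Mul(-238708, 27844), -1)), Mul(-275696, Rational(1, 74691))) = Add(Mul(Add(-2, 14322150, 282199400), Pow(-6646585552, -1)), Rational(-275696, 74691)) = Add(Mul(296521548, Rational(-1, 6646585552)), Rational(-275696, 74691)) = Add(Rational(-74130387, 1661646388), Rational(-275696, 74691)) = Rational(-463646135321465, 124110030366108)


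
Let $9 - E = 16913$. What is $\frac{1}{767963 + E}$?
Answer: $\frac{1}{751059} \approx 1.3315 \cdot 10^{-6}$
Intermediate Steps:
$E = -16904$ ($E = 9 - 16913 = -16904$)
$\frac{1}{767963 + E} = \frac{1}{767963 - 16904} = \frac{1}{751059}$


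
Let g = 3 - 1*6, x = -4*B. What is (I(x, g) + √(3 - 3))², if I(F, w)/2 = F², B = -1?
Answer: 1024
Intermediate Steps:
x = 4 (x = -4*(-1) = 4)
g = -3 (g = 3 - 6 = -3)
I(F, w) = 2*F²
(I(x, g) + √(3 - 3))² = (2*4² + √(3 - 3))² = (2*16 + √0)² = (32 + 0)² = 32² = 1024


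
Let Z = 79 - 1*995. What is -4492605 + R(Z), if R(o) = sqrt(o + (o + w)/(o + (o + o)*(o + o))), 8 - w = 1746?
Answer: -4492605 + I*sqrt(286456138076746)/559218 ≈ -4.4926e+6 + 30.266*I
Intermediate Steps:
w = -1738 (w = 8 - 1*1746 = 8 - 1746 = -1738)
Z = -916 (Z = 79 - 995 = -916)
R(o) = sqrt(o + (-1738 + o)/(o + 4*o**2)) (R(o) = sqrt(o + (o - 1738)/(o + (o + o)*(o + o))) = sqrt(o + (-1738 + o)/(o + (2*o)*(2*o))) = sqrt(o + (-1738 + o)/(o + 4*o**2)))
-4492605 + R(Z) = -4492605 + sqrt((-1738 - 916 + (-916)**2*(1 + 4*(-916)))/((-916)*(1 + 4*(-916)))) = -4492605 + sqrt(-(-1738 - 916 + 839056*(1 - 3664))/(916*(1 - 3664))) = -4492605 + sqrt(-1/916*(-1738 - 916 + 839056*(-3663))/(-3663)) = -4492605 + sqrt(-1/916*(-1/3663)*(-1738 - 916 - 3073462128)) = -4492605 + sqrt(-1/916*(-1/3663)*(-3073464782)) = -4492605 + sqrt(-1536732391/1677654) = -4492605 + I*sqrt(286456138076746)/559218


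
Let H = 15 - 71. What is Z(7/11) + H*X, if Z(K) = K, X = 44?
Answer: -27097/11 ≈ -2463.4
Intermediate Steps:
H = -56
Z(7/11) + H*X = 7/11 - 56*44 = 7*(1/11) - 2464 = 7/11 - 2464 = -27097/11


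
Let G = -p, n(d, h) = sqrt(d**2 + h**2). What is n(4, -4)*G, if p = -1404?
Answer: 5616*sqrt(2) ≈ 7942.2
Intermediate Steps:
G = 1404 (G = -1*(-1404) = 1404)
n(4, -4)*G = sqrt(4**2 + (-4)**2)*1404 = sqrt(16 + 16)*1404 = sqrt(32)*1404 = (4*sqrt(2))*1404 = 5616*sqrt(2)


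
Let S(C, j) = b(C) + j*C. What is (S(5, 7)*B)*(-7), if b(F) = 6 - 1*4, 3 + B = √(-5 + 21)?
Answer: -259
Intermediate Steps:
B = 1 (B = -3 + √(-5 + 21) = -3 + √16 = -3 + 4 = 1)
b(F) = 2 (b(F) = 6 - 4 = 2)
S(C, j) = 2 + C*j (S(C, j) = 2 + j*C = 2 + C*j)
(S(5, 7)*B)*(-7) = ((2 + 5*7)*1)*(-7) = ((2 + 35)*1)*(-7) = (37*1)*(-7) = 37*(-7) = -259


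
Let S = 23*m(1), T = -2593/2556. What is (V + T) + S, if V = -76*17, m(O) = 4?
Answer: -3069793/2556 ≈ -1201.0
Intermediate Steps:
T = -2593/2556 (T = -2593*1/2556 = -2593/2556 ≈ -1.0145)
V = -1292
S = 92 (S = 23*4 = 92)
(V + T) + S = (-1292 - 2593/2556) + 92 = -3304945/2556 + 92 = -3069793/2556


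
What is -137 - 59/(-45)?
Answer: -6106/45 ≈ -135.69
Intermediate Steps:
-137 - 59/(-45) = -137 - 1/45*(-59) = -137 + 59/45 = -6106/45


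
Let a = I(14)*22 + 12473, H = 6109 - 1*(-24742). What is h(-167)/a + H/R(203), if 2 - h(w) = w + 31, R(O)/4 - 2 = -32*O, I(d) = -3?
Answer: -379183669/322284232 ≈ -1.1765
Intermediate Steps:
H = 30851 (H = 6109 + 24742 = 30851)
a = 12407 (a = -3*22 + 12473 = -66 + 12473 = 12407)
R(O) = 8 - 128*O (R(O) = 8 + 4*(-32*O) = 8 - 128*O)
h(w) = -29 - w (h(w) = 2 - (w + 31) = 2 - (31 + w) = 2 + (-31 - w) = -29 - w)
h(-167)/a + H/R(203) = (-29 - 1*(-167))/12407 + 30851/(8 - 128*203) = (-29 + 167)*(1/12407) + 30851/(8 - 25984) = 138*(1/12407) + 30851/(-25976) = 138/12407 + 30851*(-1/25976) = 138/12407 - 30851/25976 = -379183669/322284232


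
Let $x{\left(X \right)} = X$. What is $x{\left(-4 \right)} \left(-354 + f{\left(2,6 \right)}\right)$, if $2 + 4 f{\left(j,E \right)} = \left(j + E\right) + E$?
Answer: $1404$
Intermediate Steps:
$f{\left(j,E \right)} = - \frac{1}{2} + \frac{E}{2} + \frac{j}{4}$ ($f{\left(j,E \right)} = - \frac{1}{2} + \frac{\left(j + E\right) + E}{4} = - \frac{1}{2} + \frac{\left(E + j\right) + E}{4} = - \frac{1}{2} + \frac{j + 2 E}{4} = - \frac{1}{2} + \left(\frac{E}{2} + \frac{j}{4}\right) = - \frac{1}{2} + \frac{E}{2} + \frac{j}{4}$)
$x{\left(-4 \right)} \left(-354 + f{\left(2,6 \right)}\right) = - 4 \left(-354 + \left(- \frac{1}{2} + \frac{1}{2} \cdot 6 + \frac{1}{4} \cdot 2\right)\right) = - 4 \left(-354 + \left(- \frac{1}{2} + 3 + \frac{1}{2}\right)\right) = - 4 \left(-354 + 3\right) = \left(-4\right) \left(-351\right) = 1404$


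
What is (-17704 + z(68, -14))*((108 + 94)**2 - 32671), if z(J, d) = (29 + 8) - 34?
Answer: -143962233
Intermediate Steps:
z(J, d) = 3 (z(J, d) = 37 - 34 = 3)
(-17704 + z(68, -14))*((108 + 94)**2 - 32671) = (-17704 + 3)*((108 + 94)**2 - 32671) = -17701*(202**2 - 32671) = -17701*(40804 - 32671) = -17701*8133 = -143962233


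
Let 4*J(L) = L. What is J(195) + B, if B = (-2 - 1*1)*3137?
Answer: -37449/4 ≈ -9362.3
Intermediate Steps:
B = -9411 (B = (-2 - 1)*3137 = -3*3137 = -9411)
J(L) = L/4
J(195) + B = (¼)*195 - 9411 = 195/4 - 9411 = -37449/4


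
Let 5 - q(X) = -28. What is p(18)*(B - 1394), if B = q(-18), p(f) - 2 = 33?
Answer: -47635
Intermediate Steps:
q(X) = 33 (q(X) = 5 - 1*(-28) = 5 + 28 = 33)
p(f) = 35 (p(f) = 2 + 33 = 35)
B = 33
p(18)*(B - 1394) = 35*(33 - 1394) = 35*(-1361) = -47635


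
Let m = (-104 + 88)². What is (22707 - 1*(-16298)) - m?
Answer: 38749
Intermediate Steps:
m = 256 (m = (-16)² = 256)
(22707 - 1*(-16298)) - m = (22707 - 1*(-16298)) - 1*256 = (22707 + 16298) - 256 = 39005 - 256 = 38749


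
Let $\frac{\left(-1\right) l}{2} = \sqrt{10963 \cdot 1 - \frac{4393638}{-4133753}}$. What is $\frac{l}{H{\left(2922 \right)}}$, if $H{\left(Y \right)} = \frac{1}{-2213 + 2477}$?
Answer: $- \frac{528 \sqrt{187352961916357081}}{4133753} \approx -55287.0$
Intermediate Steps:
$H{\left(Y \right)} = \frac{1}{264}$
$l = - \frac{2 \sqrt{187352961916357081}}{4133753}$ ($l = - 2 \sqrt{10963 \cdot 1 - \frac{4393638}{-4133753}} = - 2 \sqrt{10963 - - \frac{4393638}{4133753}} = - 2 \sqrt{10963 + \frac{4393638}{4133753}} = - 2 \sqrt{\frac{45322727777}{4133753}} = - 2 \frac{\sqrt{187352961916357081}}{4133753} = - \frac{2 \sqrt{187352961916357081}}{4133753} \approx -209.42$)
$\frac{l}{H{\left(2922 \right)}} = - \frac{2 \sqrt{187352961916357081}}{4133753} \frac{1}{\frac{1}{264}} = - \frac{2 \sqrt{187352961916357081}}{4133753} \cdot 264 = - \frac{528 \sqrt{187352961916357081}}{4133753}$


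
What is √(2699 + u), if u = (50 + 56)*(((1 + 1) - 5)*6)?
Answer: √791 ≈ 28.125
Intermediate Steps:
u = -1908 (u = 106*((2 - 5)*6) = 106*(-3*6) = 106*(-18) = -1908)
√(2699 + u) = √(2699 - 1908) = √791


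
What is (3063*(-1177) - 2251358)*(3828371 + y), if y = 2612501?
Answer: -37721024835848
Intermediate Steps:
(3063*(-1177) - 2251358)*(3828371 + y) = (3063*(-1177) - 2251358)*(3828371 + 2612501) = (-3605151 - 2251358)*6440872 = -5856509*6440872 = -37721024835848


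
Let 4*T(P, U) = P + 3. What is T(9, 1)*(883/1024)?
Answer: 2649/1024 ≈ 2.5869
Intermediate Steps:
T(P, U) = ¾ + P/4 (T(P, U) = (P + 3)/4 = (3 + P)/4 = ¾ + P/4)
T(9, 1)*(883/1024) = (¾ + (¼)*9)*(883/1024) = (¾ + 9/4)*(883*(1/1024)) = 3*(883/1024) = 2649/1024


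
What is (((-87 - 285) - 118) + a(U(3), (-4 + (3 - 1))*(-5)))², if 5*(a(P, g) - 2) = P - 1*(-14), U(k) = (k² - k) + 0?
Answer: 234256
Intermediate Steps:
U(k) = k² - k
a(P, g) = 24/5 + P/5 (a(P, g) = 2 + (P - 1*(-14))/5 = 2 + (P + 14)/5 = 2 + (14 + P)/5 = 2 + (14/5 + P/5) = 24/5 + P/5)
(((-87 - 285) - 118) + a(U(3), (-4 + (3 - 1))*(-5)))² = (((-87 - 285) - 118) + (24/5 + (3*(-1 + 3))/5))² = ((-372 - 118) + (24/5 + (3*2)/5))² = (-490 + (24/5 + (⅕)*6))² = (-490 + (24/5 + 6/5))² = (-490 + 6)² = (-484)² = 234256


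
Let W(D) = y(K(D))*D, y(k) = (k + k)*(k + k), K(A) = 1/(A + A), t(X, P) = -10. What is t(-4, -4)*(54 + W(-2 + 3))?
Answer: -550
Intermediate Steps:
K(A) = 1/(2*A)
y(k) = 4*k**2 (y(k) = (2*k)*(2*k) = 4*k**2)
W(D) = 1/D (W(D) = (4*(1/(2*D))**2)*D = (4*(1/(4*D**2)))*D = D/D**2 = 1/D)
t(-4, -4)*(54 + W(-2 + 3)) = -10*(54 + 1/(-2 + 3)) = -10*(54 + 1/1) = -10*(54 + 1) = -10*55 = -550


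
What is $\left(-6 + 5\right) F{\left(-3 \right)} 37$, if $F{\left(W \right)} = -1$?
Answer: $37$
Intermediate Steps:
$\left(-6 + 5\right) F{\left(-3 \right)} 37 = \left(-6 + 5\right) \left(-1\right) 37 = \left(-1\right) \left(-1\right) 37 = 1 \cdot 37 = 37$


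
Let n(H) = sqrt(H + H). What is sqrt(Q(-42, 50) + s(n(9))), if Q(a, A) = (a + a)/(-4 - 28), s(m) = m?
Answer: sqrt(42 + 48*sqrt(2))/4 ≈ 2.6206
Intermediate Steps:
n(H) = sqrt(2)*sqrt(H) (n(H) = sqrt(2*H) = sqrt(2)*sqrt(H))
Q(a, A) = -a/16 (Q(a, A) = (2*a)/(-32) = (2*a)*(-1/32) = -a/16)
sqrt(Q(-42, 50) + s(n(9))) = sqrt(-1/16*(-42) + sqrt(2)*sqrt(9)) = sqrt(21/8 + sqrt(2)*3) = sqrt(21/8 + 3*sqrt(2))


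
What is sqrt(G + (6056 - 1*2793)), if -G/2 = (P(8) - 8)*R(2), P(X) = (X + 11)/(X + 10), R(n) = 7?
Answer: sqrt(30242)/3 ≈ 57.967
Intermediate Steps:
P(X) = (11 + X)/(10 + X)
G = 875/9 (G = -2*((11 + 8)/(10 + 8) - 8)*7 = -2*(19/18 - 8)*7 = -(-125)*7/9 = -2*(-875/18) = 875/9 ≈ 97.222)
sqrt(G + (6056 - 1*2793)) = sqrt(875/9 + (6056 - 1*2793)) = sqrt(875/9 + (6056 - 2793)) = sqrt(875/9 + 3263) = sqrt(30242/9) = sqrt(30242)/3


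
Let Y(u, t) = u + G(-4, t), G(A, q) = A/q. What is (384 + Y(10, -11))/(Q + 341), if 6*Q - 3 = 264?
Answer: 2892/2827 ≈ 1.0230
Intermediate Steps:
Q = 89/2 (Q = ½ + (⅙)*264 = ½ + 44 = 89/2 ≈ 44.500)
Y(u, t) = u - 4/t
(384 + Y(10, -11))/(Q + 341) = (384 + (10 - 4/(-11)))/(89/2 + 341) = (384 + (10 - 4*(-1/11)))/(771/2) = (384 + (10 + 4/11))*(2/771) = (384 + 114/11)*(2/771) = (4338/11)*(2/771) = 2892/2827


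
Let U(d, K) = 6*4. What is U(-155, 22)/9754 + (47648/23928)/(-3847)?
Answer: 109029112/56116600629 ≈ 0.0019429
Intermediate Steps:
U(d, K) = 24
U(-155, 22)/9754 + (47648/23928)/(-3847) = 24/9754 + (47648/23928)/(-3847) = 24*(1/9754) + (47648*(1/23928))*(-1/3847) = 12/4877 + (5956/2991)*(-1/3847) = 12/4877 - 5956/11506377 = 109029112/56116600629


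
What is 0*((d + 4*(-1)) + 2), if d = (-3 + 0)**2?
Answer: 0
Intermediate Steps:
d = 9 (d = (-3)**2 = 9)
0*((d + 4*(-1)) + 2) = 0*((9 + 4*(-1)) + 2) = 0*((9 - 4) + 2) = 0*(5 + 2) = 0*7 = 0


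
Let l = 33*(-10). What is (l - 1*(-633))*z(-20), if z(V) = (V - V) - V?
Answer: 6060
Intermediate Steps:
z(V) = -V (z(V) = 0 - V = -V)
l = -330
(l - 1*(-633))*z(-20) = (-330 - 1*(-633))*(-1*(-20)) = (-330 + 633)*20 = 303*20 = 6060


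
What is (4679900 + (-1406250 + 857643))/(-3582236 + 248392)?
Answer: -4131293/3333844 ≈ -1.2392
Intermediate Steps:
(4679900 + (-1406250 + 857643))/(-3582236 + 248392) = (4679900 - 548607)/(-3333844) = 4131293*(-1/3333844) = -4131293/3333844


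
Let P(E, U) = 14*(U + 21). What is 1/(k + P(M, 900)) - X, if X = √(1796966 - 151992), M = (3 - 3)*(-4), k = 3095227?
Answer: 1/3108121 - √1644974 ≈ -1282.6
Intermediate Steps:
M = 0 (M = 0*(-4) = 0)
P(E, U) = 294 + 14*U (P(E, U) = 14*(21 + U) = 294 + 14*U)
X = √1644974 ≈ 1282.6
1/(k + P(M, 900)) - X = 1/(3095227 + (294 + 14*900)) - √1644974 = 1/(3095227 + (294 + 12600)) - √1644974 = 1/(3095227 + 12894) - √1644974 = 1/3108121 - √1644974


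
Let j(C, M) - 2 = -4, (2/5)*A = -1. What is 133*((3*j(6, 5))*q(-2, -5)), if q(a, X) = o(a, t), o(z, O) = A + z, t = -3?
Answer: 3591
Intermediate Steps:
A = -5/2 (A = (5/2)*(-1) = -5/2 ≈ -2.5000)
j(C, M) = -2 (j(C, M) = 2 - 4 = -2)
o(z, O) = -5/2 + z
q(a, X) = -5/2 + a
133*((3*j(6, 5))*q(-2, -5)) = 133*((3*(-2))*(-5/2 - 2)) = 133*(-6*(-9/2)) = 133*27 = 3591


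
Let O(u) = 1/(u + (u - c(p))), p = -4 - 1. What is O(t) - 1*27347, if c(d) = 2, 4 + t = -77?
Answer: -4484909/164 ≈ -27347.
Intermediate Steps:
t = -81 (t = -4 - 77 = -81)
p = -5
O(u) = 1/(-2 + 2*u) (O(u) = 1/(u + (u - 1*2)) = 1/(u + (u - 2)) = 1/(u + (-2 + u)) = 1/(-2 + 2*u))
O(t) - 1*27347 = 1/(2*(-1 - 81)) - 1*27347 = (½)/(-82) - 27347 = (½)*(-1/82) - 27347 = -1/164 - 27347 = -4484909/164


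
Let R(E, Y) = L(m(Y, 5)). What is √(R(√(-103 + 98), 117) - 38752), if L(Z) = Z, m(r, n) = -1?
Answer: I*√38753 ≈ 196.86*I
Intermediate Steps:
R(E, Y) = -1
√(R(√(-103 + 98), 117) - 38752) = √(-1 - 38752) = √(-38753) = I*√38753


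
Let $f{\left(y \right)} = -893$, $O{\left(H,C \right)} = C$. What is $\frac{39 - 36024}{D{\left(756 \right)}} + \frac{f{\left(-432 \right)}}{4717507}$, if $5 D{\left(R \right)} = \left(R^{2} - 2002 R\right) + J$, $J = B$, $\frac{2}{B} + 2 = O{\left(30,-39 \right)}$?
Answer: $\frac{34766206756901}{182194922762126} \approx 0.19082$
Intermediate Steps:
$B = - \frac{2}{41}$ ($B = \frac{2}{-2 - 39} = \frac{2}{-41} = 2 \left(- \frac{1}{41}\right) = - \frac{2}{41} \approx -0.048781$)
$J = - \frac{2}{41} \approx -0.048781$
$D{\left(R \right)} = - \frac{2}{205} - \frac{2002 R}{5} + \frac{R^{2}}{5}$ ($D{\left(R \right)} = \frac{\left(R^{2} - 2002 R\right) - \frac{2}{41}}{5} = \frac{- \frac{2}{41} + R^{2} - 2002 R}{5} = - \frac{2}{205} - \frac{2002 R}{5} + \frac{R^{2}}{5}$)
$\frac{39 - 36024}{D{\left(756 \right)}} + \frac{f{\left(-432 \right)}}{4717507} = \frac{39 - 36024}{- \frac{2}{205} - \frac{1513512}{5} + \frac{756^{2}}{5}} - \frac{893}{4717507} = \frac{39 - 36024}{- \frac{2}{205} - \frac{1513512}{5} + \frac{1}{5} \cdot 571536} - \frac{893}{4717507} = - \frac{35985}{- \frac{2}{205} - \frac{1513512}{5} + \frac{571536}{5}} - \frac{893}{4717507} = - \frac{35985}{- \frac{38621018}{205}} - \frac{893}{4717507} = \left(-35985\right) \left(- \frac{205}{38621018}\right) - \frac{893}{4717507} = \frac{7376925}{38621018} - \frac{893}{4717507} = \frac{34766206756901}{182194922762126}$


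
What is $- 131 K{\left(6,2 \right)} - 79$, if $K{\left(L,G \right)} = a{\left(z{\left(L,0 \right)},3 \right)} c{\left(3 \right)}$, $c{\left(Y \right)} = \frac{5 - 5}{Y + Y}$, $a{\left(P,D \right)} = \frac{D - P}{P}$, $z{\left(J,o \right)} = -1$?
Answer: $-79$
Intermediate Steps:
$a{\left(P,D \right)} = \frac{D - P}{P}$
$c{\left(Y \right)} = 0$ ($c{\left(Y \right)} = \frac{0}{2 Y} = 0 \frac{1}{2 Y} = 0$)
$K{\left(L,G \right)} = 0$ ($K{\left(L,G \right)} = \frac{3 - -1}{-1} \cdot 0 = - (3 + 1) 0 = \left(-1\right) 4 \cdot 0 = \left(-4\right) 0 = 0$)
$- 131 K{\left(6,2 \right)} - 79 = \left(-131\right) 0 - 79 = 0 - 79 = -79$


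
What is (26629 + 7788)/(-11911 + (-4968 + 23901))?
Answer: 34417/7022 ≈ 4.9013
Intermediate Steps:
(26629 + 7788)/(-11911 + (-4968 + 23901)) = 34417/(-11911 + 18933) = 34417/7022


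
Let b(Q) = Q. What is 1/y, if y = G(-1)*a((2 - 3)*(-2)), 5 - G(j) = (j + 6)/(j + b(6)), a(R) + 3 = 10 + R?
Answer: 1/36 ≈ 0.027778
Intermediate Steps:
a(R) = 7 + R (a(R) = -3 + (10 + R) = 7 + R)
G(j) = 4 (G(j) = 5 - (j + 6)/(j + 6) = 5 - (6 + j)/(6 + j) = 5 - 1*1 = 5 - 1 = 4)
y = 36 (y = 4*(7 + (2 - 3)*(-2)) = 4*(7 - 1*(-2)) = 4*(7 + 2) = 4*9 = 36)
1/y = 1/36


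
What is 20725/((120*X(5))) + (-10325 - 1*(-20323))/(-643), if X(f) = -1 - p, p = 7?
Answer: -4584851/123456 ≈ -37.138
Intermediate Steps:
X(f) = -8 (X(f) = -1 - 1*7 = -1 - 7 = -8)
20725/((120*X(5))) + (-10325 - 1*(-20323))/(-643) = 20725/((120*(-8))) + (-10325 - 1*(-20323))/(-643) = 20725/(-960) + (-10325 + 20323)*(-1/643) = 20725*(-1/960) + 9998*(-1/643) = -4145/192 - 9998/643 = -4584851/123456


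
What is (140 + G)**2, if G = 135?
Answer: 75625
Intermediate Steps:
(140 + G)**2 = (140 + 135)**2 = 275**2 = 75625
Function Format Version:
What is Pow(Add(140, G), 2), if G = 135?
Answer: 75625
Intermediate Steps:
Pow(Add(140, G), 2) = Pow(Add(140, 135), 2) = Pow(275, 2) = 75625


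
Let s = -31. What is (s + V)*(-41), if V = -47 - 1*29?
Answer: 4387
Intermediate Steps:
V = -76 (V = -47 - 29 = -76)
(s + V)*(-41) = (-31 - 76)*(-41) = -107*(-41) = 4387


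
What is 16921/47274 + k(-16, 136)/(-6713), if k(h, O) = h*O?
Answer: 216458897/317350362 ≈ 0.68208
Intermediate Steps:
k(h, O) = O*h
16921/47274 + k(-16, 136)/(-6713) = 16921/47274 + (136*(-16))/(-6713) = 16921*(1/47274) - 2176*(-1/6713) = 16921/47274 + 2176/6713 = 216458897/317350362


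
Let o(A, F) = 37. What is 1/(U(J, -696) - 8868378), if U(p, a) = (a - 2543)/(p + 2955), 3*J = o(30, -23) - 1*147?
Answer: -8755/77642659107 ≈ -1.1276e-7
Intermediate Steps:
J = -110/3 (J = (37 - 1*147)/3 = (37 - 147)/3 = (⅓)*(-110) = -110/3 ≈ -36.667)
U(p, a) = (-2543 + a)/(2955 + p)
1/(U(J, -696) - 8868378) = 1/((-2543 - 696)/(2955 - 110/3) - 8868378) = 1/(-3239/(8755/3) - 8868378) = 1/((3/8755)*(-3239) - 8868378) = 1/(-9717/8755 - 8868378) = 1/(-77642659107/8755) = -8755/77642659107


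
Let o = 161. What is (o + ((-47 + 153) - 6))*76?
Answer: 19836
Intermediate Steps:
(o + ((-47 + 153) - 6))*76 = (161 + ((-47 + 153) - 6))*76 = (161 + (106 - 6))*76 = (161 + 100)*76 = 261*76 = 19836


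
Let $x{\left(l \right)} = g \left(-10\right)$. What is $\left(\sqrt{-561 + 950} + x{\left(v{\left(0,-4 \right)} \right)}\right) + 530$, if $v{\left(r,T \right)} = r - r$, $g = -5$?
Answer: $580 + \sqrt{389} \approx 599.72$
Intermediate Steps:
$v{\left(r,T \right)} = 0$
$x{\left(l \right)} = 50$ ($x{\left(l \right)} = \left(-5\right) \left(-10\right) = 50$)
$\left(\sqrt{-561 + 950} + x{\left(v{\left(0,-4 \right)} \right)}\right) + 530 = \left(\sqrt{-561 + 950} + 50\right) + 530 = \left(\sqrt{389} + 50\right) + 530 = \left(50 + \sqrt{389}\right) + 530 = 580 + \sqrt{389}$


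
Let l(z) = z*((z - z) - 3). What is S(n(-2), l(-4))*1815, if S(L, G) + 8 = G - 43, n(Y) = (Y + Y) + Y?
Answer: -70785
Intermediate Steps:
n(Y) = 3*Y (n(Y) = 2*Y + Y = 3*Y)
l(z) = -3*z (l(z) = z*(0 - 3) = z*(-3) = -3*z)
S(L, G) = -51 + G (S(L, G) = -8 + (G - 43) = -8 + (-43 + G) = -51 + G)
S(n(-2), l(-4))*1815 = (-51 - 3*(-4))*1815 = (-51 + 12)*1815 = -39*1815 = -70785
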